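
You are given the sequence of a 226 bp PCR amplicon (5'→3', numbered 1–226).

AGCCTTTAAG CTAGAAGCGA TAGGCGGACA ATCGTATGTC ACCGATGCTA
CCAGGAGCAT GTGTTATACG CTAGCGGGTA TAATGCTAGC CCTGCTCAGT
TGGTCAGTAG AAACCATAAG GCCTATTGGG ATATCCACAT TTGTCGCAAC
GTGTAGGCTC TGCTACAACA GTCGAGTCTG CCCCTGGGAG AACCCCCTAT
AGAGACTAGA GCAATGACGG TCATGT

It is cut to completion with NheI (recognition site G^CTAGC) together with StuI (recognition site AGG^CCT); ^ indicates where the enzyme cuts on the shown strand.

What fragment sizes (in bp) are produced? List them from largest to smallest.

105, 70, 36, 15 bp

NheI sites (GCTAGC) start at positions 70, 85.
NheI cuts after the first base of each site, so after positions 70, 85.
The StuI site (AGGCCT) starts at position 119.
StuI cuts after base 3 of each site, so after position 121.
Combined cut positions: 70, 85, 121.
Linear molecule, 3 cuts → 4 fragments:
  1–70 → 70 bp
  71–85 → 15 bp
  86–121 → 36 bp
  122–226 → 105 bp
Sorted largest to smallest: 105, 70, 36, 15 bp.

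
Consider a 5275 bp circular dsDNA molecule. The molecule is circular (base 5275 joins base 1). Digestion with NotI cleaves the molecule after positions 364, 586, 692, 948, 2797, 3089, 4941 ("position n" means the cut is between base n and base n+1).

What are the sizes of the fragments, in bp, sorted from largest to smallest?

Circular molecule, 7 cuts → 7 fragments:
  586 − 364 = 222 bp
  692 − 586 = 106 bp
  948 − 692 = 256 bp
  2797 − 948 = 1849 bp
  3089 − 2797 = 292 bp
  4941 − 3089 = 1852 bp
  wrap: 5275 − 4941 + 364 = 698 bp
Sorted largest to smallest: 1852, 1849, 698, 292, 256, 222, 106 bp.

1852, 1849, 698, 292, 256, 222, 106 bp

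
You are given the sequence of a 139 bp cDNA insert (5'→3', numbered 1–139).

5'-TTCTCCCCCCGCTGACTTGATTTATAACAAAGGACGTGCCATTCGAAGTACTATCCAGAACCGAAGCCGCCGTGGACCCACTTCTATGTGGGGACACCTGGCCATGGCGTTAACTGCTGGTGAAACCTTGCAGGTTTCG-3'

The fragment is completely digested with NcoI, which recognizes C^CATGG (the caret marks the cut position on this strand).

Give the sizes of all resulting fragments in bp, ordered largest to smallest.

The NcoI site (CCATGG) starts at position 102.
NcoI cuts after the first base of each site, so after position 102.
Linear molecule, 1 cut → 2 fragments:
  1–102 → 102 bp
  103–139 → 37 bp
Sorted largest to smallest: 102, 37 bp.

102, 37 bp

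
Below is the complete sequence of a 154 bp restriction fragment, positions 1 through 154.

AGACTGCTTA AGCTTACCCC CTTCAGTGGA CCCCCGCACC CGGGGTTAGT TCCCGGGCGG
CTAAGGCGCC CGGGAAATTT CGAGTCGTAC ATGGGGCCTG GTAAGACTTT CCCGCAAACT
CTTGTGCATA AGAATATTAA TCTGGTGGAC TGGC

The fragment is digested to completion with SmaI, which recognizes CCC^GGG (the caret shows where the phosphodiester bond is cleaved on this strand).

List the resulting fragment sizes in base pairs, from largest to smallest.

83, 41, 17, 13 bp

SmaI sites (CCCGGG) start at positions 39, 52, 69.
SmaI cuts after base 3 of each site, so after positions 41, 54, 71.
Linear molecule, 3 cuts → 4 fragments:
  1–41 → 41 bp
  42–54 → 13 bp
  55–71 → 17 bp
  72–154 → 83 bp
Sorted largest to smallest: 83, 41, 17, 13 bp.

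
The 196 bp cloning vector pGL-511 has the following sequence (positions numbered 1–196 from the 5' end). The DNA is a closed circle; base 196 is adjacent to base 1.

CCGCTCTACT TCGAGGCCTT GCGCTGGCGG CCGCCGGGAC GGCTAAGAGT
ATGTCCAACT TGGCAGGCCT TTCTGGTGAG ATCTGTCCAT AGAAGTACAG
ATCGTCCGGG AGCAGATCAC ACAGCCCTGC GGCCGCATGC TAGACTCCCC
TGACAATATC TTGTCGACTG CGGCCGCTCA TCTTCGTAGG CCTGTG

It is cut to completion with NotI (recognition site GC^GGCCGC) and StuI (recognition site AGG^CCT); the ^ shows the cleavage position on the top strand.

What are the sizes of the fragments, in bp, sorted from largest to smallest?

NotI sites (GCGGCCGC) start at positions 27, 129, 170.
NotI cuts after base 2 of each site, so after positions 28, 130, 171.
StuI sites (AGGCCT) start at positions 14, 65, 188.
StuI cuts after base 3 of each site, so after positions 16, 67, 190.
Combined cut positions: 16, 28, 67, 130, 171, 190.
Circular molecule, 6 cuts → 6 fragments:
  17–28 → 12 bp
  29–67 → 39 bp
  68–130 → 63 bp
  131–171 → 41 bp
  172–190 → 19 bp
  191–196 then 1–16 → 6 + 16 = 22 bp
Sorted largest to smallest: 63, 41, 39, 22, 19, 12 bp.

63, 41, 39, 22, 19, 12 bp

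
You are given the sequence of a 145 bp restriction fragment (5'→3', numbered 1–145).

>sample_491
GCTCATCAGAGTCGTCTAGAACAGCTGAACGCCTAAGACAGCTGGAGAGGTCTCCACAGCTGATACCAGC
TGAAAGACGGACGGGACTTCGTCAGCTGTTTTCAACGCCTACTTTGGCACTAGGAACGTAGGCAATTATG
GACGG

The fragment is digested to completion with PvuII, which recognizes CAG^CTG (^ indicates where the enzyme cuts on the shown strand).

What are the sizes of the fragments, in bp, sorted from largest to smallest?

PvuII sites (CAGCTG) start at positions 22, 39, 57, 67, 93.
PvuII cuts after base 3 of each site, so after positions 24, 41, 59, 69, 95.
Linear molecule, 5 cuts → 6 fragments:
  1–24 → 24 bp
  25–41 → 17 bp
  42–59 → 18 bp
  60–69 → 10 bp
  70–95 → 26 bp
  96–145 → 50 bp
Sorted largest to smallest: 50, 26, 24, 18, 17, 10 bp.

50, 26, 24, 18, 17, 10 bp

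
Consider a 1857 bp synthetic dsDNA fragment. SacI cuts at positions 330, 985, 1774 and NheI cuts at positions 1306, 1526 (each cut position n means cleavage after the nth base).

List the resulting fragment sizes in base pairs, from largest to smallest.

655, 330, 321, 248, 220, 83 bp

Combined cut positions (sorted): 330, 985, 1306, 1526, 1774.
Linear molecule, 5 cuts → 6 fragments:
  330 − 0 = 330 bp
  985 − 330 = 655 bp
  1306 − 985 = 321 bp
  1526 − 1306 = 220 bp
  1774 − 1526 = 248 bp
  1857 − 1774 = 83 bp
Sorted largest to smallest: 655, 330, 321, 248, 220, 83 bp.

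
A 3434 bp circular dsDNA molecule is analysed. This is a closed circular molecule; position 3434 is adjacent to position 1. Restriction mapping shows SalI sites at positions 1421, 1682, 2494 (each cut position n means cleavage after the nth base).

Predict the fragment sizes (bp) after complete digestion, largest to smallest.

Circular molecule, 3 cuts → 3 fragments:
  1682 − 1421 = 261 bp
  2494 − 1682 = 812 bp
  wrap: 3434 − 2494 + 1421 = 2361 bp
Sorted largest to smallest: 2361, 812, 261 bp.

2361, 812, 261 bp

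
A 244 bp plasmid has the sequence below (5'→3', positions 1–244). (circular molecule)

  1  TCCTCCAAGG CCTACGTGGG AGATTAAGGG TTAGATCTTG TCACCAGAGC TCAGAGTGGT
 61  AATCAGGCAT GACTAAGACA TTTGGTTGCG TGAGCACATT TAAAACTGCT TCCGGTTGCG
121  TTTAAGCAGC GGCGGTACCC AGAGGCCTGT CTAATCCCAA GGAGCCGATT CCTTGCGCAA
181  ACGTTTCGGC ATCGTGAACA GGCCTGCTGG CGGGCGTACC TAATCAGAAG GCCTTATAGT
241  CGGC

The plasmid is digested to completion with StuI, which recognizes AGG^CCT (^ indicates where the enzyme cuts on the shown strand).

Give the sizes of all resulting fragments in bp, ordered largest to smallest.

StuI sites (AGGCCT) start at positions 8, 143, 200, 229.
StuI cuts after base 3 of each site, so after positions 10, 145, 202, 231.
Circular molecule, 4 cuts → 4 fragments:
  11–145 → 135 bp
  146–202 → 57 bp
  203–231 → 29 bp
  232–244 then 1–10 → 13 + 10 = 23 bp
Sorted largest to smallest: 135, 57, 29, 23 bp.

135, 57, 29, 23 bp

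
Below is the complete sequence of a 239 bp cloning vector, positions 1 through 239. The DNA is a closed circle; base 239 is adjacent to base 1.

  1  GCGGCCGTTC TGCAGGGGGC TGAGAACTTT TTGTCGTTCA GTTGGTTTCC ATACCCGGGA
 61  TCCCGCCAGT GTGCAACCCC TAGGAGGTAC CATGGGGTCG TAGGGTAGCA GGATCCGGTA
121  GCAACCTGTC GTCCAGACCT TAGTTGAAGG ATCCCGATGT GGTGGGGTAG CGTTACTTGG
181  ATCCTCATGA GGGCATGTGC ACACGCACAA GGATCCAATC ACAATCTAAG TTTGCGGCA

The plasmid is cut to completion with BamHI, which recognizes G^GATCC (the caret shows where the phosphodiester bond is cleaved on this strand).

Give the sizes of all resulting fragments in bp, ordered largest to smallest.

BamHI sites (GGATCC) start at positions 58, 111, 149, 179, 211.
BamHI cuts after the first base of each site, so after positions 58, 111, 149, 179, 211.
Circular molecule, 5 cuts → 5 fragments:
  59–111 → 53 bp
  112–149 → 38 bp
  150–179 → 30 bp
  180–211 → 32 bp
  212–239 then 1–58 → 28 + 58 = 86 bp
Sorted largest to smallest: 86, 53, 38, 32, 30 bp.

86, 53, 38, 32, 30 bp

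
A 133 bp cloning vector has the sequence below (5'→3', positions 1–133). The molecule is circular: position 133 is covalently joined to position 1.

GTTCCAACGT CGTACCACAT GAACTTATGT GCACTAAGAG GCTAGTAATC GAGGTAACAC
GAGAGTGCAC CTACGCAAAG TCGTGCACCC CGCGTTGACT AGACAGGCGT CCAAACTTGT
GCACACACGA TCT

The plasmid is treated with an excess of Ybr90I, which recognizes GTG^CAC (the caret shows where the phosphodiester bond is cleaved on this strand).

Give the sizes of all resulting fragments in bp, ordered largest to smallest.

Ybr90I sites (GTGCAC) start at positions 29, 65, 83, 119.
Ybr90I cuts after base 3 of each site, so after positions 31, 67, 85, 121.
Circular molecule, 4 cuts → 4 fragments:
  32–67 → 36 bp
  68–85 → 18 bp
  86–121 → 36 bp
  122–133 then 1–31 → 12 + 31 = 43 bp
Sorted largest to smallest: 43, 36, 36, 18 bp.

43, 36, 36, 18 bp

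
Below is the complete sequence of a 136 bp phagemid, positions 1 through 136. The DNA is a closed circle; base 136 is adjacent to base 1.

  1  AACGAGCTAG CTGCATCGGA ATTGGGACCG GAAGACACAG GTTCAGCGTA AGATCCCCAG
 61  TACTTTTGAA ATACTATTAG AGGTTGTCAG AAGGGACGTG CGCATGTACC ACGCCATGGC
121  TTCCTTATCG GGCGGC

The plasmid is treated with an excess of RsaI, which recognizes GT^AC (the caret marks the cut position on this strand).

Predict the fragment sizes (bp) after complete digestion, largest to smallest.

RsaI sites (GTAC) start at positions 60, 106.
RsaI cuts after base 2 of each site, so after positions 61, 107.
Circular molecule, 2 cuts → 2 fragments:
  62–107 → 46 bp
  108–136 then 1–61 → 29 + 61 = 90 bp
Sorted largest to smallest: 90, 46 bp.

90, 46 bp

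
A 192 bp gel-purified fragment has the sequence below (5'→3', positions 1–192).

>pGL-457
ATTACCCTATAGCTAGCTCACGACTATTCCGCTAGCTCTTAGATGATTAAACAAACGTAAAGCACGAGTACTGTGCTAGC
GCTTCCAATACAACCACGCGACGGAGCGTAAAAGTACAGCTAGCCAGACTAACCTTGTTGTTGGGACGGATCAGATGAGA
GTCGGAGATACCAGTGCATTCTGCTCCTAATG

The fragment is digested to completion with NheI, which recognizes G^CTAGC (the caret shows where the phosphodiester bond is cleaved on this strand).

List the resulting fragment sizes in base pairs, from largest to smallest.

73, 44, 44, 19, 12 bp

NheI sites (GCTAGC) start at positions 12, 31, 75, 119.
NheI cuts after the first base of each site, so after positions 12, 31, 75, 119.
Linear molecule, 4 cuts → 5 fragments:
  1–12 → 12 bp
  13–31 → 19 bp
  32–75 → 44 bp
  76–119 → 44 bp
  120–192 → 73 bp
Sorted largest to smallest: 73, 44, 44, 19, 12 bp.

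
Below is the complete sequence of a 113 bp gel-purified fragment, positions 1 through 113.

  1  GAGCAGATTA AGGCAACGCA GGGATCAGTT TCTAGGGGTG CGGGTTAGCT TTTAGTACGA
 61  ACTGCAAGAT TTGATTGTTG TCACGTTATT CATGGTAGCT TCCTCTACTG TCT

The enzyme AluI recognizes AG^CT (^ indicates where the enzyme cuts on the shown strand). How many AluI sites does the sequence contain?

AGCT occurs starting at positions 47, 97.
AluI cuts at 2 sites.

2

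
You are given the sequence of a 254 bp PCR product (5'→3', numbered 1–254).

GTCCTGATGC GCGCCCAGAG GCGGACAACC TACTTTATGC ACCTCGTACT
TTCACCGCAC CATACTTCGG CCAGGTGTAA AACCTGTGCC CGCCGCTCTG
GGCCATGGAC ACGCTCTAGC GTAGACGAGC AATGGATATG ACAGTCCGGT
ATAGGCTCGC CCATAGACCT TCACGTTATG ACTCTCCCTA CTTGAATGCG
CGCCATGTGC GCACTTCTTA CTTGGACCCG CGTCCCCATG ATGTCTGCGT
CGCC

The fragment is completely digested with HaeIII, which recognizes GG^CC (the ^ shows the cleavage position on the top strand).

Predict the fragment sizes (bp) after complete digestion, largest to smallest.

HaeIII sites (GGCC) start at positions 69, 101.
HaeIII cuts after base 2 of each site, so after positions 70, 102.
Linear molecule, 2 cuts → 3 fragments:
  1–70 → 70 bp
  71–102 → 32 bp
  103–254 → 152 bp
Sorted largest to smallest: 152, 70, 32 bp.

152, 70, 32 bp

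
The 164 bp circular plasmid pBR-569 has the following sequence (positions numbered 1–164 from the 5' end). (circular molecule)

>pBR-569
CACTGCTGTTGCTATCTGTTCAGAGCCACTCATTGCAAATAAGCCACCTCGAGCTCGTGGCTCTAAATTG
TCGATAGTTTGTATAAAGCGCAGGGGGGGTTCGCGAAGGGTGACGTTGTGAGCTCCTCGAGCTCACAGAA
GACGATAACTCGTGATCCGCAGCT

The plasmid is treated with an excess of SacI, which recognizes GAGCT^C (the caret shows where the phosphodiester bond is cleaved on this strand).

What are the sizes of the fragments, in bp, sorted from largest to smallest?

SacI sites (GAGCTC) start at positions 51, 120, 129.
SacI cuts after base 5 of each site (before the last base), so after positions 55, 124, 133.
Circular molecule, 3 cuts → 3 fragments:
  56–124 → 69 bp
  125–133 → 9 bp
  134–164 then 1–55 → 31 + 55 = 86 bp
Sorted largest to smallest: 86, 69, 9 bp.

86, 69, 9 bp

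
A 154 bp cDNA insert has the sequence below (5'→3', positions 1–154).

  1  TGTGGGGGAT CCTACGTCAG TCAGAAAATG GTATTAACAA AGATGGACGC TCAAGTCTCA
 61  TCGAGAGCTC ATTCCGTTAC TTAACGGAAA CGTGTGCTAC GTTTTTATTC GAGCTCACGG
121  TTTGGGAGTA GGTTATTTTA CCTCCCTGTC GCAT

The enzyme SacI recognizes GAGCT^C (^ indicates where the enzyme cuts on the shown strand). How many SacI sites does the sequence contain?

2

GAGCTC occurs starting at positions 65, 111.
SacI cuts at 2 sites.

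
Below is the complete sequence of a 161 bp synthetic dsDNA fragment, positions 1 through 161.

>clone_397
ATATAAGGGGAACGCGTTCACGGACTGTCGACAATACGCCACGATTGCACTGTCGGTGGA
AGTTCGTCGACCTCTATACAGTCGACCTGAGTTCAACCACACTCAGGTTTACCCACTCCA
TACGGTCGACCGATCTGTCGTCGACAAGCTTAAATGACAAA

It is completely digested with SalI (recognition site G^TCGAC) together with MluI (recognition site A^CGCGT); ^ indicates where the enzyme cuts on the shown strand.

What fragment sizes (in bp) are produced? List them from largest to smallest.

SalI sites (GTCGAC) start at positions 27, 66, 81, 125, 140.
SalI cuts after the first base of each site, so after positions 27, 66, 81, 125, 140.
The MluI site (ACGCGT) starts at position 12.
MluI cuts after the first base of each site, so after position 12.
Combined cut positions: 12, 27, 66, 81, 125, 140.
Linear molecule, 6 cuts → 7 fragments:
  1–12 → 12 bp
  13–27 → 15 bp
  28–66 → 39 bp
  67–81 → 15 bp
  82–125 → 44 bp
  126–140 → 15 bp
  141–161 → 21 bp
Sorted largest to smallest: 44, 39, 21, 15, 15, 15, 12 bp.

44, 39, 21, 15, 15, 15, 12 bp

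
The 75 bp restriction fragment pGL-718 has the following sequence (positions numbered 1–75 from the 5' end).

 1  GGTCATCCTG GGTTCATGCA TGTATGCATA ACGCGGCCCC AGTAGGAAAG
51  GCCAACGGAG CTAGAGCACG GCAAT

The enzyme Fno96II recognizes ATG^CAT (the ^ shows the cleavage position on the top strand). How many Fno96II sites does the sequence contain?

2

ATGCAT occurs starting at positions 16, 24.
Fno96II cuts at 2 sites.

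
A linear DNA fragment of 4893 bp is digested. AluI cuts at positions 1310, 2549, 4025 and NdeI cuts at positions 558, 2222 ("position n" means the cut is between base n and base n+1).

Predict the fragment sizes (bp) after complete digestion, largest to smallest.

Combined cut positions (sorted): 558, 1310, 2222, 2549, 4025.
Linear molecule, 5 cuts → 6 fragments:
  558 − 0 = 558 bp
  1310 − 558 = 752 bp
  2222 − 1310 = 912 bp
  2549 − 2222 = 327 bp
  4025 − 2549 = 1476 bp
  4893 − 4025 = 868 bp
Sorted largest to smallest: 1476, 912, 868, 752, 558, 327 bp.

1476, 912, 868, 752, 558, 327 bp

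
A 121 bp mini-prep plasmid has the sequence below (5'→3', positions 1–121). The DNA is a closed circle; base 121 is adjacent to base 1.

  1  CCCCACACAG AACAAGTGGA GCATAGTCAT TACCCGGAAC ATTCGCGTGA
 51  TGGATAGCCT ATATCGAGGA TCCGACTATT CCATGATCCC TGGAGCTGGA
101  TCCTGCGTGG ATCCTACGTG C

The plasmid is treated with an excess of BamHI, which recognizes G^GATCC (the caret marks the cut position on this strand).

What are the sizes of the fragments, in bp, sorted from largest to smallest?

80, 30, 11 bp

BamHI sites (GGATCC) start at positions 68, 98, 109.
BamHI cuts after the first base of each site, so after positions 68, 98, 109.
Circular molecule, 3 cuts → 3 fragments:
  69–98 → 30 bp
  99–109 → 11 bp
  110–121 then 1–68 → 12 + 68 = 80 bp
Sorted largest to smallest: 80, 30, 11 bp.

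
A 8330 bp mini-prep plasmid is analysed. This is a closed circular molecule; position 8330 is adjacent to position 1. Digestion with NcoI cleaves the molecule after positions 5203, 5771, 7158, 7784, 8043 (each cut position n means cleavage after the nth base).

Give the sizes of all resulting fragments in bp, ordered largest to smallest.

5490, 1387, 626, 568, 259 bp

Circular molecule, 5 cuts → 5 fragments:
  5771 − 5203 = 568 bp
  7158 − 5771 = 1387 bp
  7784 − 7158 = 626 bp
  8043 − 7784 = 259 bp
  wrap: 8330 − 8043 + 5203 = 5490 bp
Sorted largest to smallest: 5490, 1387, 626, 568, 259 bp.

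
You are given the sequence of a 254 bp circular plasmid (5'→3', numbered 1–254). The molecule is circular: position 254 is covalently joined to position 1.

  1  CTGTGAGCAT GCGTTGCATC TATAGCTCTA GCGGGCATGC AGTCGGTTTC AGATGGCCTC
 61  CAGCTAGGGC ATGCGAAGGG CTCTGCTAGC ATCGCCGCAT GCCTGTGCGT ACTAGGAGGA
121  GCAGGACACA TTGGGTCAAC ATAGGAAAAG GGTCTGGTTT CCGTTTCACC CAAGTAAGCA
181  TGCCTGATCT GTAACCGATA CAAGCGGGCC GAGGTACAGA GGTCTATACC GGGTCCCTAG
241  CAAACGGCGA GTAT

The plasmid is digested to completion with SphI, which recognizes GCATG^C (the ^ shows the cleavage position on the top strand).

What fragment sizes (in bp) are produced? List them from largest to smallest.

SphI sites (GCATGC) start at positions 7, 35, 69, 97, 178.
SphI cuts after base 5 of each site (before the last base), so after positions 11, 39, 73, 101, 182.
Circular molecule, 5 cuts → 5 fragments:
  12–39 → 28 bp
  40–73 → 34 bp
  74–101 → 28 bp
  102–182 → 81 bp
  183–254 then 1–11 → 72 + 11 = 83 bp
Sorted largest to smallest: 83, 81, 34, 28, 28 bp.

83, 81, 34, 28, 28 bp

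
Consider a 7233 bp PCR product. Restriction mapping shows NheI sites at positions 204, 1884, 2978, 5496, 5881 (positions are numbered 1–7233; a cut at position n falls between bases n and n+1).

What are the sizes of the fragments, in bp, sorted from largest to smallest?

Linear molecule, 5 cuts → 6 fragments:
  204 − 0 = 204 bp
  1884 − 204 = 1680 bp
  2978 − 1884 = 1094 bp
  5496 − 2978 = 2518 bp
  5881 − 5496 = 385 bp
  7233 − 5881 = 1352 bp
Sorted largest to smallest: 2518, 1680, 1352, 1094, 385, 204 bp.

2518, 1680, 1352, 1094, 385, 204 bp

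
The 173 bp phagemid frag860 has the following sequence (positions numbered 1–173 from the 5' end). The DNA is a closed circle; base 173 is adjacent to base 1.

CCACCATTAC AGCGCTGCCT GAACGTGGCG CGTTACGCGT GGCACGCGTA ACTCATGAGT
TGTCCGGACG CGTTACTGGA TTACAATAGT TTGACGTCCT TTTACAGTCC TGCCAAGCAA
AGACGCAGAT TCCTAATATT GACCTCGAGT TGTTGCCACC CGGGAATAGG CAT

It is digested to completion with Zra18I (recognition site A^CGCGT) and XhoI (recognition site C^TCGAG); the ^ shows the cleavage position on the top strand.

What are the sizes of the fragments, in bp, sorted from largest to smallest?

Zra18I sites (ACGCGT) start at positions 35, 44, 68.
Zra18I cuts after the first base of each site, so after positions 35, 44, 68.
The XhoI site (CTCGAG) starts at position 144.
XhoI cuts after the first base of each site, so after position 144.
Combined cut positions: 35, 44, 68, 144.
Circular molecule, 4 cuts → 4 fragments:
  36–44 → 9 bp
  45–68 → 24 bp
  69–144 → 76 bp
  145–173 then 1–35 → 29 + 35 = 64 bp
Sorted largest to smallest: 76, 64, 24, 9 bp.

76, 64, 24, 9 bp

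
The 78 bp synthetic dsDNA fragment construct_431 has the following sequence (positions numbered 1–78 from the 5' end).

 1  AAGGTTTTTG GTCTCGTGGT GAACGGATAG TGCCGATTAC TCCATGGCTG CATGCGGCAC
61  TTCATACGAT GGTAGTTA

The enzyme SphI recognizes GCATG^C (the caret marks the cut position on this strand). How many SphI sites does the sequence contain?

1

GCATGC occurs starting at position 50.
SphI cuts at 1 site.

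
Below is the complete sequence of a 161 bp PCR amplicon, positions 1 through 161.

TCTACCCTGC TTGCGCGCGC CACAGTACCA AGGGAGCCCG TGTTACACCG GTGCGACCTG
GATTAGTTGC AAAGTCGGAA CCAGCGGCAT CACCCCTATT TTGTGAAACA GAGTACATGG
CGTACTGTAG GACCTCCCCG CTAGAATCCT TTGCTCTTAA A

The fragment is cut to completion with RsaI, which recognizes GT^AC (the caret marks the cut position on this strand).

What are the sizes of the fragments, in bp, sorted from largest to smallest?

88, 38, 26, 9 bp

RsaI sites (GTAC) start at positions 25, 113, 122.
RsaI cuts after base 2 of each site, so after positions 26, 114, 123.
Linear molecule, 3 cuts → 4 fragments:
  1–26 → 26 bp
  27–114 → 88 bp
  115–123 → 9 bp
  124–161 → 38 bp
Sorted largest to smallest: 88, 38, 26, 9 bp.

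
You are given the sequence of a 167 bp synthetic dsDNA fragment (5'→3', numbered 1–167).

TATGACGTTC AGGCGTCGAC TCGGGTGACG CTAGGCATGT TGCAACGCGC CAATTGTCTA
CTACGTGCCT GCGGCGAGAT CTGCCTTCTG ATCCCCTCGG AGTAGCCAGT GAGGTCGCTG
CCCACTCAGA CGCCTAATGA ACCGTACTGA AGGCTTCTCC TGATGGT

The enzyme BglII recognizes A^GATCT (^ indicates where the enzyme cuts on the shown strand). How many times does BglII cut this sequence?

1

AGATCT occurs starting at position 77.
BglII cuts at 1 site.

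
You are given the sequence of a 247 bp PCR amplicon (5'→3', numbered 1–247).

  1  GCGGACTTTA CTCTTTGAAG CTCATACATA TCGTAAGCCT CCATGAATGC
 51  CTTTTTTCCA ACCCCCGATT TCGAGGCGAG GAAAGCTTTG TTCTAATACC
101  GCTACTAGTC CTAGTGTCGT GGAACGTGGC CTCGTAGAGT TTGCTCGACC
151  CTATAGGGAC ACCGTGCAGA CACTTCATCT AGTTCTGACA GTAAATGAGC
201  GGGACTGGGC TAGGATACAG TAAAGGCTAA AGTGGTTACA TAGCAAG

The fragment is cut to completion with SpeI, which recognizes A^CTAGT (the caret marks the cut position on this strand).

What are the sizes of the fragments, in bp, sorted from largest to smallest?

143, 104 bp

The SpeI site (ACTAGT) starts at position 104.
SpeI cuts after the first base of each site, so after position 104.
Linear molecule, 1 cut → 2 fragments:
  1–104 → 104 bp
  105–247 → 143 bp
Sorted largest to smallest: 143, 104 bp.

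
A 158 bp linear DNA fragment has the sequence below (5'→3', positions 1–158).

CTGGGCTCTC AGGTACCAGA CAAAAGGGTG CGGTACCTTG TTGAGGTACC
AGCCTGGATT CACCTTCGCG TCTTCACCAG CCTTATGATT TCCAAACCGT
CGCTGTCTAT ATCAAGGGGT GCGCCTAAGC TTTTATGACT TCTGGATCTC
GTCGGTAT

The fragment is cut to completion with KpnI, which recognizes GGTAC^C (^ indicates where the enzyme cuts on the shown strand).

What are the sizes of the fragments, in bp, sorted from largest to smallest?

KpnI sites (GGTACC) start at positions 12, 32, 45.
KpnI cuts after base 5 of each site (before the last base), so after positions 16, 36, 49.
Linear molecule, 3 cuts → 4 fragments:
  1–16 → 16 bp
  17–36 → 20 bp
  37–49 → 13 bp
  50–158 → 109 bp
Sorted largest to smallest: 109, 20, 16, 13 bp.

109, 20, 16, 13 bp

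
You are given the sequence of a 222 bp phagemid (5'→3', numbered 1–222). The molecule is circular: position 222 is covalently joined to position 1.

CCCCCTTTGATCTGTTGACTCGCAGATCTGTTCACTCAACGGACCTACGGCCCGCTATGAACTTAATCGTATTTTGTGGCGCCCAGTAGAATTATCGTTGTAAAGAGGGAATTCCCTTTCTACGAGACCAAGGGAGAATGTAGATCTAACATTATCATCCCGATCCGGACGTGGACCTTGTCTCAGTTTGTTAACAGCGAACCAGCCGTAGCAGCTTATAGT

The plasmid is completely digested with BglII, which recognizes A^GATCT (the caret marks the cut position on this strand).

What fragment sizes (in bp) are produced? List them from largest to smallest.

118, 104 bp

BglII sites (AGATCT) start at positions 24, 142.
BglII cuts after the first base of each site, so after positions 24, 142.
Circular molecule, 2 cuts → 2 fragments:
  25–142 → 118 bp
  143–222 then 1–24 → 80 + 24 = 104 bp
Sorted largest to smallest: 118, 104 bp.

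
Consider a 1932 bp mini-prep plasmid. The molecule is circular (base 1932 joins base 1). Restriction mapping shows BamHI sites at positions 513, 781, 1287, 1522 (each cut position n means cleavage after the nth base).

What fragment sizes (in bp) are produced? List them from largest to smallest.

923, 506, 268, 235 bp

Circular molecule, 4 cuts → 4 fragments:
  781 − 513 = 268 bp
  1287 − 781 = 506 bp
  1522 − 1287 = 235 bp
  wrap: 1932 − 1522 + 513 = 923 bp
Sorted largest to smallest: 923, 506, 268, 235 bp.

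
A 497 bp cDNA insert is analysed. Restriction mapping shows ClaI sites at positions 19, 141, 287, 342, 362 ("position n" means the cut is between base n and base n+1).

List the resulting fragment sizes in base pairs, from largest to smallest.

Linear molecule, 5 cuts → 6 fragments:
  19 − 0 = 19 bp
  141 − 19 = 122 bp
  287 − 141 = 146 bp
  342 − 287 = 55 bp
  362 − 342 = 20 bp
  497 − 362 = 135 bp
Sorted largest to smallest: 146, 135, 122, 55, 20, 19 bp.

146, 135, 122, 55, 20, 19 bp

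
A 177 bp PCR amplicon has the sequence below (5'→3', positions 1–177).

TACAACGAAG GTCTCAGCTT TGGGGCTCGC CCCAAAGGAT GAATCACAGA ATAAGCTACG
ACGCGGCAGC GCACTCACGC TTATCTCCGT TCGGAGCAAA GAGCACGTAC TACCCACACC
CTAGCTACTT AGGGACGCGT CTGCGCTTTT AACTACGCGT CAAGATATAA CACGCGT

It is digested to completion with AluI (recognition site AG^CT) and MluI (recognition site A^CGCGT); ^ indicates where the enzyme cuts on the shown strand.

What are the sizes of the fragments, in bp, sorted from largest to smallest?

69, 38, 20, 17, 17, 11, 5 bp

AluI sites (AGCT) start at positions 16, 54, 123.
AluI cuts after base 2 of each site, so after positions 17, 55, 124.
MluI sites (ACGCGT) start at positions 135, 155, 172.
MluI cuts after the first base of each site, so after positions 135, 155, 172.
Combined cut positions: 17, 55, 124, 135, 155, 172.
Linear molecule, 6 cuts → 7 fragments:
  1–17 → 17 bp
  18–55 → 38 bp
  56–124 → 69 bp
  125–135 → 11 bp
  136–155 → 20 bp
  156–172 → 17 bp
  173–177 → 5 bp
Sorted largest to smallest: 69, 38, 20, 17, 17, 11, 5 bp.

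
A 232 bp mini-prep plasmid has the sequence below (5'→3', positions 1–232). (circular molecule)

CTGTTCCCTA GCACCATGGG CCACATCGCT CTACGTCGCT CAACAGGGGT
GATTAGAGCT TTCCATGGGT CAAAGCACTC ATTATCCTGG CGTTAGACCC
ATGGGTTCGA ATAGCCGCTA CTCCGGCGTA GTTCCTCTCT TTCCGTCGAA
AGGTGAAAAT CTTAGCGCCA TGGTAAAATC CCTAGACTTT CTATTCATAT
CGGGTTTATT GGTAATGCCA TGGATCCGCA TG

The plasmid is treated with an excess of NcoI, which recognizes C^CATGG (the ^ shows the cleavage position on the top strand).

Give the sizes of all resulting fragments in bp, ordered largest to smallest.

NcoI sites (CCATGG) start at positions 14, 63, 99, 168, 218.
NcoI cuts after the first base of each site, so after positions 14, 63, 99, 168, 218.
Circular molecule, 5 cuts → 5 fragments:
  15–63 → 49 bp
  64–99 → 36 bp
  100–168 → 69 bp
  169–218 → 50 bp
  219–232 then 1–14 → 14 + 14 = 28 bp
Sorted largest to smallest: 69, 50, 49, 36, 28 bp.

69, 50, 49, 36, 28 bp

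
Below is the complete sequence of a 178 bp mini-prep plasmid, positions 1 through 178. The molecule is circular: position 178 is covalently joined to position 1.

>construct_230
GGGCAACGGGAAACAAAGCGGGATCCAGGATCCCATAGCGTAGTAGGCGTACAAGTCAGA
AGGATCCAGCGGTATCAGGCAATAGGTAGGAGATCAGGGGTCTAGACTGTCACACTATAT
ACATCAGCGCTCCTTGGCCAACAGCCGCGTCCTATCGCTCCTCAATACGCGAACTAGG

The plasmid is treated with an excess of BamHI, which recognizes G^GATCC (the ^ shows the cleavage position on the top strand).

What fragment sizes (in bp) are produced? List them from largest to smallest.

137, 34, 7 bp

BamHI sites (GGATCC) start at positions 21, 28, 62.
BamHI cuts after the first base of each site, so after positions 21, 28, 62.
Circular molecule, 3 cuts → 3 fragments:
  22–28 → 7 bp
  29–62 → 34 bp
  63–178 then 1–21 → 116 + 21 = 137 bp
Sorted largest to smallest: 137, 34, 7 bp.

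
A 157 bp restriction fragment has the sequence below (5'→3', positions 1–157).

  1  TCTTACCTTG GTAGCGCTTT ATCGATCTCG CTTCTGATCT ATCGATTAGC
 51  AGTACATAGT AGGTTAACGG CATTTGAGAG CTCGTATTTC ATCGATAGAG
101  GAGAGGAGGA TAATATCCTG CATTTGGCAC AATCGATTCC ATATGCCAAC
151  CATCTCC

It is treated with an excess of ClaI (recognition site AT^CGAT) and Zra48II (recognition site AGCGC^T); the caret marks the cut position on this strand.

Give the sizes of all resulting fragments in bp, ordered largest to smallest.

50, 41, 24, 20, 17, 5 bp

ClaI sites (ATCGAT) start at positions 21, 41, 91, 132.
ClaI cuts after base 2 of each site, so after positions 22, 42, 92, 133.
The Zra48II site (AGCGCT) starts at position 13.
Zra48II cuts after base 5 of each site (before the last base), so after position 17.
Combined cut positions: 17, 22, 42, 92, 133.
Linear molecule, 5 cuts → 6 fragments:
  1–17 → 17 bp
  18–22 → 5 bp
  23–42 → 20 bp
  43–92 → 50 bp
  93–133 → 41 bp
  134–157 → 24 bp
Sorted largest to smallest: 50, 41, 24, 20, 17, 5 bp.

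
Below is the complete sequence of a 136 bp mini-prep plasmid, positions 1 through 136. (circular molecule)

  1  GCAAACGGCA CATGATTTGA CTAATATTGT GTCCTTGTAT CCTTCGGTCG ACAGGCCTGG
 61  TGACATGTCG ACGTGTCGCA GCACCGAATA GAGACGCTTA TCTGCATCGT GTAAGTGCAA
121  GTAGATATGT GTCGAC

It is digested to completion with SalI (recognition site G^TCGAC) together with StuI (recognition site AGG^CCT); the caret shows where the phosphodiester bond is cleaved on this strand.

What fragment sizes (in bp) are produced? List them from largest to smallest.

64, 52, 12, 8 bp

SalI sites (GTCGAC) start at positions 47, 67, 131.
SalI cuts after the first base of each site, so after positions 47, 67, 131.
The StuI site (AGGCCT) starts at position 53.
StuI cuts after base 3 of each site, so after position 55.
Combined cut positions: 47, 55, 67, 131.
Circular molecule, 4 cuts → 4 fragments:
  48–55 → 8 bp
  56–67 → 12 bp
  68–131 → 64 bp
  132–136 then 1–47 → 5 + 47 = 52 bp
Sorted largest to smallest: 64, 52, 12, 8 bp.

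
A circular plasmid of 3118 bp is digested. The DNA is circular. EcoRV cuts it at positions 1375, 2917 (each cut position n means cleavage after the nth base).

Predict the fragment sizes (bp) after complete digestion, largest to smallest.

Circular molecule, 2 cuts → 2 fragments:
  2917 − 1375 = 1542 bp
  wrap: 3118 − 2917 + 1375 = 1576 bp
Sorted largest to smallest: 1576, 1542 bp.

1576, 1542 bp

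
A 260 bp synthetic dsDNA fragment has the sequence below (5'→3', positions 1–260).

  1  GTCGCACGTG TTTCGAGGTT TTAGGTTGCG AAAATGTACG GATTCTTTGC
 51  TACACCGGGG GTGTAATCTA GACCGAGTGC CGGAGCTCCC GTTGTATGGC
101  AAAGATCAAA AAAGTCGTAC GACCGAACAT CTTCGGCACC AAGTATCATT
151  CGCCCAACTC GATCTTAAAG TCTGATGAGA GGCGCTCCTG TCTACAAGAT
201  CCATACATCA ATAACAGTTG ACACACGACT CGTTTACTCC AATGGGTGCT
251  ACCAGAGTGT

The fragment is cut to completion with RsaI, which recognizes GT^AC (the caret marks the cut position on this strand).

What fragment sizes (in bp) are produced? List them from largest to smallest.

RsaI sites (GTAC) start at positions 36, 117.
RsaI cuts after base 2 of each site, so after positions 37, 118.
Linear molecule, 2 cuts → 3 fragments:
  1–37 → 37 bp
  38–118 → 81 bp
  119–260 → 142 bp
Sorted largest to smallest: 142, 81, 37 bp.

142, 81, 37 bp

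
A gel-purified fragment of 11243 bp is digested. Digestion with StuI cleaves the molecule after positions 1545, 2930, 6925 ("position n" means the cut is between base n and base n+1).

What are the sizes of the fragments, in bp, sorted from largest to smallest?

4318, 3995, 1545, 1385 bp

Linear molecule, 3 cuts → 4 fragments:
  1545 − 0 = 1545 bp
  2930 − 1545 = 1385 bp
  6925 − 2930 = 3995 bp
  11243 − 6925 = 4318 bp
Sorted largest to smallest: 4318, 3995, 1545, 1385 bp.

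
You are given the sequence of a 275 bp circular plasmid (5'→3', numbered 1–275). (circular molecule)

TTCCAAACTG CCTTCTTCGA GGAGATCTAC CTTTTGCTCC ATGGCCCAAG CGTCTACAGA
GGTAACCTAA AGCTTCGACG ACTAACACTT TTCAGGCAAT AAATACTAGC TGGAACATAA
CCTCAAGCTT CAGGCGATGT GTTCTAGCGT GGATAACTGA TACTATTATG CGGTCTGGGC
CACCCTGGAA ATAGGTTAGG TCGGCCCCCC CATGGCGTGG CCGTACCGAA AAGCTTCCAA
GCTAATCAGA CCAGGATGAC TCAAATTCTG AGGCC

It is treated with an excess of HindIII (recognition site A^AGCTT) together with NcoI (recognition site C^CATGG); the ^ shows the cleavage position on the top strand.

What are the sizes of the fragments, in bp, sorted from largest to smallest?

85, 83, 55, 31, 21 bp

HindIII sites (AAGCTT) start at positions 70, 125, 231.
HindIII cuts after the first base of each site, so after positions 70, 125, 231.
NcoI sites (CCATGG) start at positions 39, 210.
NcoI cuts after the first base of each site, so after positions 39, 210.
Combined cut positions: 39, 70, 125, 210, 231.
Circular molecule, 5 cuts → 5 fragments:
  40–70 → 31 bp
  71–125 → 55 bp
  126–210 → 85 bp
  211–231 → 21 bp
  232–275 then 1–39 → 44 + 39 = 83 bp
Sorted largest to smallest: 85, 83, 55, 31, 21 bp.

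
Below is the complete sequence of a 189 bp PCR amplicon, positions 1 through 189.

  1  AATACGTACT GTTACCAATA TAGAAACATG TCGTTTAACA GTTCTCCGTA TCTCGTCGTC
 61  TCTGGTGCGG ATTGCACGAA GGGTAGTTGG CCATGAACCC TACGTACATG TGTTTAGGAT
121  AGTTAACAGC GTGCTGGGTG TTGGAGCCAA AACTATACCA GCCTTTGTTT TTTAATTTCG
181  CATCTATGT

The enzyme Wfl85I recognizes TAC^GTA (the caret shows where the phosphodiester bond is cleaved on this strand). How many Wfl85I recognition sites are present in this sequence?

TACGTA occurs starting at positions 3, 101.
Wfl85I cuts at 2 sites.

2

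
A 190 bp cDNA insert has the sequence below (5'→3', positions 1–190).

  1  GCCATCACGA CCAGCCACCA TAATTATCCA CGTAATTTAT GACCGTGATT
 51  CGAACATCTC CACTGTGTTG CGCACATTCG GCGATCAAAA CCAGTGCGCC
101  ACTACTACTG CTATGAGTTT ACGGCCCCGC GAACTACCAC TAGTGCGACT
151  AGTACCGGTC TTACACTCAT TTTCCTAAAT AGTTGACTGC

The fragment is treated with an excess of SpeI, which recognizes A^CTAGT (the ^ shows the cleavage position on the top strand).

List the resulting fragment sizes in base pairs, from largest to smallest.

139, 42, 9 bp

SpeI sites (ACTAGT) start at positions 139, 148.
SpeI cuts after the first base of each site, so after positions 139, 148.
Linear molecule, 2 cuts → 3 fragments:
  1–139 → 139 bp
  140–148 → 9 bp
  149–190 → 42 bp
Sorted largest to smallest: 139, 42, 9 bp.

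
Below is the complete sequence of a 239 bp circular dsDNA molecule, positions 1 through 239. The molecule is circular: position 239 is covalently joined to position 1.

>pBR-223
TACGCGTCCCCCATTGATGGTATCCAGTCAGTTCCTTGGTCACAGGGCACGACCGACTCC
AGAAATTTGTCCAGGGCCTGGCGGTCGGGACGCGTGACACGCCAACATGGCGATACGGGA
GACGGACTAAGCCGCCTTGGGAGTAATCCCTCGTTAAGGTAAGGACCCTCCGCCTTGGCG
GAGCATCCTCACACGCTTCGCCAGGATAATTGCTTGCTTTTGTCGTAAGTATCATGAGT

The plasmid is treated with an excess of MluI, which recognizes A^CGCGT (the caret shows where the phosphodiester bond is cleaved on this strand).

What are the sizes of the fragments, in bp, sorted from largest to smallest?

MluI sites (ACGCGT) start at positions 2, 90.
MluI cuts after the first base of each site, so after positions 2, 90.
Circular molecule, 2 cuts → 2 fragments:
  3–90 → 88 bp
  91–239 then 1–2 → 149 + 2 = 151 bp
Sorted largest to smallest: 151, 88 bp.

151, 88 bp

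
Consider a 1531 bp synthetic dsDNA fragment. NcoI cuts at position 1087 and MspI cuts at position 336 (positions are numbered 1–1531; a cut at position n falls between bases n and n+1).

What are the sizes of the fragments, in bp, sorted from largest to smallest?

751, 444, 336 bp

Combined cut positions (sorted): 336, 1087.
Linear molecule, 2 cuts → 3 fragments:
  336 − 0 = 336 bp
  1087 − 336 = 751 bp
  1531 − 1087 = 444 bp
Sorted largest to smallest: 751, 444, 336 bp.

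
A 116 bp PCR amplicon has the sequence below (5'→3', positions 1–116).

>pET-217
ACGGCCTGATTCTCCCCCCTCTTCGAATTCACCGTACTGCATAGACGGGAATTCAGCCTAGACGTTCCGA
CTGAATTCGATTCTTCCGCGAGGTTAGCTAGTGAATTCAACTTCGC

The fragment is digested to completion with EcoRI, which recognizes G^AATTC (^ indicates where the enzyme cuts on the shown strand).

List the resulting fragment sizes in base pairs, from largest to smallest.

EcoRI sites (GAATTC) start at positions 25, 49, 73, 103.
EcoRI cuts after the first base of each site, so after positions 25, 49, 73, 103.
Linear molecule, 4 cuts → 5 fragments:
  1–25 → 25 bp
  26–49 → 24 bp
  50–73 → 24 bp
  74–103 → 30 bp
  104–116 → 13 bp
Sorted largest to smallest: 30, 25, 24, 24, 13 bp.

30, 25, 24, 24, 13 bp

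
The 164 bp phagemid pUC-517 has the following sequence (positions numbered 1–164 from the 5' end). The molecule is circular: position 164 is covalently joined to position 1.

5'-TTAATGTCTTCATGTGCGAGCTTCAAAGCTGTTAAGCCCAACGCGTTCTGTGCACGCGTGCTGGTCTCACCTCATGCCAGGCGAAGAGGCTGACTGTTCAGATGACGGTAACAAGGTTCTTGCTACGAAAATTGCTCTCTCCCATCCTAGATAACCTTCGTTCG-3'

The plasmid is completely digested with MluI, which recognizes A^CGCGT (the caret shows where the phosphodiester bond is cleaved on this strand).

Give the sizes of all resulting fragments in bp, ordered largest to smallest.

MluI sites (ACGCGT) start at positions 41, 54.
MluI cuts after the first base of each site, so after positions 41, 54.
Circular molecule, 2 cuts → 2 fragments:
  42–54 → 13 bp
  55–164 then 1–41 → 110 + 41 = 151 bp
Sorted largest to smallest: 151, 13 bp.

151, 13 bp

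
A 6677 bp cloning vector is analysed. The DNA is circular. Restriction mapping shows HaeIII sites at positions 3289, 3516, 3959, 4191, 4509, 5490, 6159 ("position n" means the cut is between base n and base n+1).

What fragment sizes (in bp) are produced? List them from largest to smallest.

Circular molecule, 7 cuts → 7 fragments:
  3516 − 3289 = 227 bp
  3959 − 3516 = 443 bp
  4191 − 3959 = 232 bp
  4509 − 4191 = 318 bp
  5490 − 4509 = 981 bp
  6159 − 5490 = 669 bp
  wrap: 6677 − 6159 + 3289 = 3807 bp
Sorted largest to smallest: 3807, 981, 669, 443, 318, 232, 227 bp.

3807, 981, 669, 443, 318, 232, 227 bp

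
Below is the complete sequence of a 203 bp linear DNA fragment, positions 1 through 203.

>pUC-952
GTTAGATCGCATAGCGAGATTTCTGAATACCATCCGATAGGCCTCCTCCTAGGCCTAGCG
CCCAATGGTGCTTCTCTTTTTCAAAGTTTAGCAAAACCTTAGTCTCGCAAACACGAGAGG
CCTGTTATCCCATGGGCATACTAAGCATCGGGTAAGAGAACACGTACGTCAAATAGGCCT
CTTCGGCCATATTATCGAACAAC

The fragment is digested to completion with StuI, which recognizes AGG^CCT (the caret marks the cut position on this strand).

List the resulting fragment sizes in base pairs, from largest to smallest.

67, 57, 41, 26, 12 bp

StuI sites (AGGCCT) start at positions 39, 51, 118, 175.
StuI cuts after base 3 of each site, so after positions 41, 53, 120, 177.
Linear molecule, 4 cuts → 5 fragments:
  1–41 → 41 bp
  42–53 → 12 bp
  54–120 → 67 bp
  121–177 → 57 bp
  178–203 → 26 bp
Sorted largest to smallest: 67, 57, 41, 26, 12 bp.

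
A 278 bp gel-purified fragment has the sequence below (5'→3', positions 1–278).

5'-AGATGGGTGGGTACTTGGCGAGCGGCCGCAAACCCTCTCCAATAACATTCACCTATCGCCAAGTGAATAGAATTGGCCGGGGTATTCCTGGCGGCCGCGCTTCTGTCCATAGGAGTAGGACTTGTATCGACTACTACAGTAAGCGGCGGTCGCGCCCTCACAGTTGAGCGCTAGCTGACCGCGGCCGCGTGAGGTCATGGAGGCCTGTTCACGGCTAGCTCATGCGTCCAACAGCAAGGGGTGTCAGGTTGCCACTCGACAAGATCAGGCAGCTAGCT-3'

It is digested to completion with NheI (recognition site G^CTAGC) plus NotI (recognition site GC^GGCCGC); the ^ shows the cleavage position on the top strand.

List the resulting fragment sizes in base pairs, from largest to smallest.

NheI sites (GCTAGC) start at positions 170, 214, 272.
NheI cuts after the first base of each site, so after positions 170, 214, 272.
NotI sites (GCGGCCGC) start at positions 22, 91, 181.
NotI cuts after base 2 of each site, so after positions 23, 92, 182.
Combined cut positions: 23, 92, 170, 182, 214, 272.
Linear molecule, 6 cuts → 7 fragments:
  1–23 → 23 bp
  24–92 → 69 bp
  93–170 → 78 bp
  171–182 → 12 bp
  183–214 → 32 bp
  215–272 → 58 bp
  273–278 → 6 bp
Sorted largest to smallest: 78, 69, 58, 32, 23, 12, 6 bp.

78, 69, 58, 32, 23, 12, 6 bp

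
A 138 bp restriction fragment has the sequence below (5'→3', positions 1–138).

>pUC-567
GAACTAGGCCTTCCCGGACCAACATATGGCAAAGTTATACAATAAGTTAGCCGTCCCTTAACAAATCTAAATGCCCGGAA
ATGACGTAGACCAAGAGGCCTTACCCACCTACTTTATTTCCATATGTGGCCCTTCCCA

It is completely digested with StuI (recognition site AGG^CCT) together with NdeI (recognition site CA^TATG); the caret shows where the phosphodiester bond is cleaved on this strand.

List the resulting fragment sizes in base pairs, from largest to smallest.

74, 24, 16, 16, 8 bp

StuI sites (AGGCCT) start at positions 6, 96.
StuI cuts after base 3 of each site, so after positions 8, 98.
NdeI sites (CATATG) start at positions 23, 121.
NdeI cuts after base 2 of each site, so after positions 24, 122.
Combined cut positions: 8, 24, 98, 122.
Linear molecule, 4 cuts → 5 fragments:
  1–8 → 8 bp
  9–24 → 16 bp
  25–98 → 74 bp
  99–122 → 24 bp
  123–138 → 16 bp
Sorted largest to smallest: 74, 24, 16, 16, 8 bp.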